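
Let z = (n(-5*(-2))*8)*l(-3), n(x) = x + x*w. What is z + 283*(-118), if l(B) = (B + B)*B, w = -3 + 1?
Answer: -34834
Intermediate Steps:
w = -2
l(B) = 2*B² (l(B) = (2*B)*B = 2*B²)
n(x) = -x (n(x) = x + x*(-2) = x - 2*x = -x)
z = -1440 (z = (-(-5)*(-2)*8)*(2*(-3)²) = (-1*10*8)*(2*9) = -10*8*18 = -80*18 = -1440)
z + 283*(-118) = -1440 + 283*(-118) = -1440 - 33394 = -34834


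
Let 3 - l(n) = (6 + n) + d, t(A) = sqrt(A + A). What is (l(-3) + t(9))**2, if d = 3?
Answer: 27 - 18*sqrt(2) ≈ 1.5442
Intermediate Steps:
t(A) = sqrt(2)*sqrt(A) (t(A) = sqrt(2*A) = sqrt(2)*sqrt(A))
l(n) = -6 - n (l(n) = 3 - ((6 + n) + 3) = 3 - (9 + n) = 3 + (-9 - n) = -6 - n)
(l(-3) + t(9))**2 = ((-6 - 1*(-3)) + sqrt(2)*sqrt(9))**2 = ((-6 + 3) + sqrt(2)*3)**2 = (-3 + 3*sqrt(2))**2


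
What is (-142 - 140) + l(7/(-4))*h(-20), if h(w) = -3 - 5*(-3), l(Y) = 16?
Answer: -90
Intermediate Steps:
h(w) = 12 (h(w) = -3 + 15 = 12)
(-142 - 140) + l(7/(-4))*h(-20) = (-142 - 140) + 16*12 = -282 + 192 = -90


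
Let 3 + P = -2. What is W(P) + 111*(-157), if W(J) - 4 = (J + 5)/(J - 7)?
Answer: -17423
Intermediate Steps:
P = -5 (P = -3 - 2 = -5)
W(J) = 4 + (5 + J)/(-7 + J) (W(J) = 4 + (J + 5)/(J - 7) = 4 + (5 + J)/(-7 + J))
W(P) + 111*(-157) = (-23 + 5*(-5))/(-7 - 5) + 111*(-157) = (-23 - 25)/(-12) - 17427 = -1/12*(-48) - 17427 = 4 - 17427 = -17423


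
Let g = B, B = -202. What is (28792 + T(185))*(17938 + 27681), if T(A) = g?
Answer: 1304247210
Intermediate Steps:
g = -202
T(A) = -202
(28792 + T(185))*(17938 + 27681) = (28792 - 202)*(17938 + 27681) = 28590*45619 = 1304247210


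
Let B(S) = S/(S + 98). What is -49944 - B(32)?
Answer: -3246376/65 ≈ -49944.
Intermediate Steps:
B(S) = S/(98 + S)
-49944 - B(32) = -49944 - 32/(98 + 32) = -49944 - 32/130 = -49944 - 1*16/65 = -49944 - 16/65 = -3246376/65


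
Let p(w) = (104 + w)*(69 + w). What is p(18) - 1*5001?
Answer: 5613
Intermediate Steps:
p(w) = (69 + w)*(104 + w)
p(18) - 1*5001 = (7176 + 18² + 173*18) - 1*5001 = (7176 + 324 + 3114) - 5001 = 10614 - 5001 = 5613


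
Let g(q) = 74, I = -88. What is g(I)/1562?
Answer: 37/781 ≈ 0.047375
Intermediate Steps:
g(I)/1562 = 74/1562 = 74*(1/1562) = 37/781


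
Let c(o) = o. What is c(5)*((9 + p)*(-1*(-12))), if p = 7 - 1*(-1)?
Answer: 1020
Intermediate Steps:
p = 8 (p = 7 + 1 = 8)
c(5)*((9 + p)*(-1*(-12))) = 5*((9 + 8)*(-1*(-12))) = 5*(17*12) = 5*204 = 1020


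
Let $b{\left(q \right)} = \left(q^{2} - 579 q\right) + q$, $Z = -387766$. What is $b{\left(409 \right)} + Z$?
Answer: $-456887$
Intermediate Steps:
$b{\left(q \right)} = q^{2} - 578 q$
$b{\left(409 \right)} + Z = 409 \left(-578 + 409\right) - 387766 = 409 \left(-169\right) - 387766 = -69121 - 387766 = -456887$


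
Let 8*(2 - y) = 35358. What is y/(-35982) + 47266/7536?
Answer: 18062681/2824587 ≈ 6.3948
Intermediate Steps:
y = -17671/4 (y = 2 - ⅛*35358 = 2 - 17679/4 = -17671/4 ≈ -4417.8)
y/(-35982) + 47266/7536 = -17671/4/(-35982) + 47266/7536 = -17671/4*(-1/35982) + 47266*(1/7536) = 17671/143928 + 23633/3768 = 18062681/2824587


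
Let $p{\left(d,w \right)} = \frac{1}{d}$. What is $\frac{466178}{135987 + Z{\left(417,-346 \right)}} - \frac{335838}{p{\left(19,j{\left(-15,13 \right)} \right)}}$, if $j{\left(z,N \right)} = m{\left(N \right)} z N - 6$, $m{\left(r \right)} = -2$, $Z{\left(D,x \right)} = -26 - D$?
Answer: $- \frac{432447612695}{67772} \approx -6.3809 \cdot 10^{6}$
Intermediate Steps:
$j{\left(z,N \right)} = -6 - 2 N z$ ($j{\left(z,N \right)} = - 2 z N - 6 = - 2 N z - 6 = -6 - 2 N z$)
$\frac{466178}{135987 + Z{\left(417,-346 \right)}} - \frac{335838}{p{\left(19,j{\left(-15,13 \right)} \right)}} = \frac{466178}{135987 - 443} - \frac{335838}{\frac{1}{19}} = \frac{466178}{135987 - 443} - 335838 \frac{1}{\frac{1}{19}} = \frac{466178}{135987 - 443} - 6380922 = \frac{466178}{135544} - 6380922 = 466178 \cdot \frac{1}{135544} - 6380922 = \frac{233089}{67772} - 6380922 = - \frac{432447612695}{67772}$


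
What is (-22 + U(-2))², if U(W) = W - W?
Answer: 484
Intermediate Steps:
U(W) = 0
(-22 + U(-2))² = (-22 + 0)² = (-22)² = 484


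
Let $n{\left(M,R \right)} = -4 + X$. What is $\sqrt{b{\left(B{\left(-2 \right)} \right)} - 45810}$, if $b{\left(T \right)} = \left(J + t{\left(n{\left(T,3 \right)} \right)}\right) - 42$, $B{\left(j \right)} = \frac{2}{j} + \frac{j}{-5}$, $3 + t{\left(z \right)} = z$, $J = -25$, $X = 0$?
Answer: $2 i \sqrt{11471} \approx 214.21 i$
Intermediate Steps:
$n{\left(M,R \right)} = -4$ ($n{\left(M,R \right)} = -4 + 0 = -4$)
$t{\left(z \right)} = -3 + z$
$B{\left(j \right)} = \frac{2}{j} - \frac{j}{5}$ ($B{\left(j \right)} = \frac{2}{j} + j \left(- \frac{1}{5}\right) = \frac{2}{j} - \frac{j}{5}$)
$b{\left(T \right)} = -74$ ($b{\left(T \right)} = \left(-25 - 7\right) - 42 = -32 - 42 = -74$)
$\sqrt{b{\left(B{\left(-2 \right)} \right)} - 45810} = \sqrt{-74 - 45810} = \sqrt{-45884} = 2 i \sqrt{11471}$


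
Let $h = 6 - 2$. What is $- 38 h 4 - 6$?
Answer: $-614$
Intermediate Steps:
$h = 4$
$- 38 h 4 - 6 = - 38 \cdot 4 \cdot 4 - 6 = \left(-38\right) 16 - 6 = -608 - 6 = -614$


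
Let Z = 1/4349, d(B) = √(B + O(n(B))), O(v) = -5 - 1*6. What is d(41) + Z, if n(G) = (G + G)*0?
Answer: 1/4349 + √30 ≈ 5.4775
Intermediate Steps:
n(G) = 0 (n(G) = (2*G)*0 = 0)
O(v) = -11 (O(v) = -5 - 6 = -11)
d(B) = √(-11 + B) (d(B) = √(B - 11) = √(-11 + B))
Z = 1/4349 ≈ 0.00022994
d(41) + Z = √(-11 + 41) + 1/4349 = √30 + 1/4349 = 1/4349 + √30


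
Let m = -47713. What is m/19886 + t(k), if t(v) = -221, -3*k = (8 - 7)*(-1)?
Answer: -4442519/19886 ≈ -223.40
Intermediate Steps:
k = 1/3 (k = -(8 - 7)*(-1)/3 = -(-1)/3 = -1/3*(-1) = 1/3 ≈ 0.33333)
m/19886 + t(k) = -47713/19886 - 221 = -4442519/19886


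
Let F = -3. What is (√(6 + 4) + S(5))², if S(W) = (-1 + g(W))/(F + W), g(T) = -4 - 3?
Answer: (4 - √10)² ≈ 0.70178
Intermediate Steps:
g(T) = -7
S(W) = -8/(-3 + W) (S(W) = (-1 - 7)/(-3 + W) = -8/(-3 + W))
(√(6 + 4) + S(5))² = (√(6 + 4) - 8/(-3 + 5))² = (√10 - 8/2)² = (√10 - 8*½)² = (√10 - 4)² = (-4 + √10)²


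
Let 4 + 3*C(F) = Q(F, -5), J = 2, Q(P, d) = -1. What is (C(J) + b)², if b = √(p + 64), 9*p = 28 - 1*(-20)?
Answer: 649/9 - 40*√39/9 ≈ 44.356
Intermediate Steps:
p = 16/3 (p = (28 - 1*(-20))/9 = (28 + 20)/9 = (⅑)*48 = 16/3 ≈ 5.3333)
C(F) = -5/3 (C(F) = -4/3 + (⅓)*(-1) = -4/3 - ⅓ = -5/3)
b = 4*√39/3 (b = √(16/3 + 64) = √(208/3) = 4*√39/3 ≈ 8.3267)
(C(J) + b)² = (-5/3 + 4*√39/3)²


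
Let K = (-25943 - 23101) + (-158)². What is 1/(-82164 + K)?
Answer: -1/106244 ≈ -9.4123e-6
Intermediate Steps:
K = -24080 (K = -49044 + 24964 = -24080)
1/(-82164 + K) = 1/(-82164 - 24080) = 1/(-106244) = -1/106244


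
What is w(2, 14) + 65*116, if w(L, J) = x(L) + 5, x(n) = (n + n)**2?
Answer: 7561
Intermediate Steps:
x(n) = 4*n**2 (x(n) = (2*n)**2 = 4*n**2)
w(L, J) = 5 + 4*L**2 (w(L, J) = 4*L**2 + 5 = 5 + 4*L**2)
w(2, 14) + 65*116 = (5 + 4*2**2) + 65*116 = (5 + 4*4) + 7540 = (5 + 16) + 7540 = 21 + 7540 = 7561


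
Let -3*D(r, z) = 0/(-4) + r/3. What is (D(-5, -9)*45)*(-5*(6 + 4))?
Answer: -1250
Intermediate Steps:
D(r, z) = -r/9 (D(r, z) = -(0/(-4) + r/3)/3 = -(0*(-¼) + r*(⅓))/3 = -(0 + r/3)/3 = -r/9)
(D(-5, -9)*45)*(-5*(6 + 4)) = (-⅑*(-5)*45)*(-5*(6 + 4)) = ((5/9)*45)*(-5*10) = 25*(-50) = -1250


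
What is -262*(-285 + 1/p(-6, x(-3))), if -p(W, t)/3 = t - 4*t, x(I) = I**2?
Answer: 6048008/81 ≈ 74667.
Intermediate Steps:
p(W, t) = 9*t (p(W, t) = -3*(t - 4*t) = -(-9)*t = 9*t)
-262*(-285 + 1/p(-6, x(-3))) = -262*(-285 + 1/(9*(-3)**2)) = -262*(-285 + 1/(9*9)) = -262*(-285 + 1/81) = -262*(-23084/81) = 6048008/81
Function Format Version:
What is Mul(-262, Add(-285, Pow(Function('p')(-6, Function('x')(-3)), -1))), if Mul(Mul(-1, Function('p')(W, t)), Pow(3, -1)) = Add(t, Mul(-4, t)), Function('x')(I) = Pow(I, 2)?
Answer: Rational(6048008, 81) ≈ 74667.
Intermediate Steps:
Function('p')(W, t) = Mul(9, t) (Function('p')(W, t) = Mul(-3, Add(t, Mul(-4, t))) = Mul(-3, Mul(-3, t)) = Mul(9, t))
Mul(-262, Add(-285, Pow(Function('p')(-6, Function('x')(-3)), -1))) = Mul(-262, Add(-285, Pow(Mul(9, Pow(-3, 2)), -1))) = Mul(-262, Add(-285, Pow(Mul(9, 9), -1))) = Mul(-262, Add(-285, Pow(81, -1))) = Mul(-262, Add(-285, Rational(1, 81))) = Mul(-262, Rational(-23084, 81)) = Rational(6048008, 81)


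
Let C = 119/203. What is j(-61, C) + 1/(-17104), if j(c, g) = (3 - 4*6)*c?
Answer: 21910223/17104 ≈ 1281.0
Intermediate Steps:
C = 17/29 (C = 119*(1/203) = 17/29 ≈ 0.58621)
j(c, g) = -21*c (j(c, g) = (3 - 24)*c = -21*c)
j(-61, C) + 1/(-17104) = -21*(-61) + 1/(-17104) = 1281 - 1/17104 = 21910223/17104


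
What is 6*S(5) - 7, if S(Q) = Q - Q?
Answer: -7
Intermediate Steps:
S(Q) = 0
6*S(5) - 7 = 6*0 - 7 = 0 - 7 = -7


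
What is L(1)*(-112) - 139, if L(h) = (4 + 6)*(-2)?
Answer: 2101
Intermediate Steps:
L(h) = -20 (L(h) = 10*(-2) = -20)
L(1)*(-112) - 139 = -20*(-112) - 139 = 2240 - 139 = 2101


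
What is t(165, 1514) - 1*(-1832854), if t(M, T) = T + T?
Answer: 1835882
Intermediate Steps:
t(M, T) = 2*T
t(165, 1514) - 1*(-1832854) = 2*1514 - 1*(-1832854) = 3028 + 1832854 = 1835882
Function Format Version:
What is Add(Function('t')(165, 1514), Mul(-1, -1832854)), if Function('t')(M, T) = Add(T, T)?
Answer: 1835882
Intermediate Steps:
Function('t')(M, T) = Mul(2, T)
Add(Function('t')(165, 1514), Mul(-1, -1832854)) = Add(Mul(2, 1514), Mul(-1, -1832854)) = Add(3028, 1832854) = 1835882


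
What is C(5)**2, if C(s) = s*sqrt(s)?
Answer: 125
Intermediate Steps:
C(s) = s**(3/2)
C(5)**2 = (5**(3/2))**2 = (5*sqrt(5))**2 = 125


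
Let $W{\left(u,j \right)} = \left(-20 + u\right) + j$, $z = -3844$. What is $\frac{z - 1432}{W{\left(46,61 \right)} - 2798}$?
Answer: $\frac{5276}{2711} \approx 1.9461$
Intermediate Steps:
$W{\left(u,j \right)} = -20 + j + u$
$\frac{z - 1432}{W{\left(46,61 \right)} - 2798} = \frac{-3844 - 1432}{\left(-20 + 61 + 46\right) - 2798} = - \frac{5276}{87 - 2798} = - \frac{5276}{-2711} = \left(-5276\right) \left(- \frac{1}{2711}\right) = \frac{5276}{2711}$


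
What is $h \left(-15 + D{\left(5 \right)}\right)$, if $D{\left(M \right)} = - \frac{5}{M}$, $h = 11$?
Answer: $-176$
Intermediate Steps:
$h \left(-15 + D{\left(5 \right)}\right) = 11 \left(-15 - \frac{5}{5}\right) = 11 \left(-15 - 1\right) = 11 \left(-16\right) = -176$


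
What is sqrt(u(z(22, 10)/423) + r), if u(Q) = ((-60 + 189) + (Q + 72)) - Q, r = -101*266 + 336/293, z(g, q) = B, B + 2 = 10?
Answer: I*sqrt(2289065137)/293 ≈ 163.29*I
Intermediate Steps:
B = 8 (B = -2 + 10 = 8)
z(g, q) = 8
r = -7871402/293 (r = -26866 + 336*(1/293) = -26866 + 336/293 = -7871402/293 ≈ -26865.)
u(Q) = 201 (u(Q) = (129 + (72 + Q)) - Q = (201 + Q) - Q = 201)
sqrt(u(z(22, 10)/423) + r) = sqrt(201 - 7871402/293) = sqrt(-7812509/293) = I*sqrt(2289065137)/293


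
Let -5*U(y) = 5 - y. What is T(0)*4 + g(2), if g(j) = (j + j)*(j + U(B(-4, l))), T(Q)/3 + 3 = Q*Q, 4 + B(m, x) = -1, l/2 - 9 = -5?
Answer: -36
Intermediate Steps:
l = 8 (l = 18 + 2*(-5) = 18 - 10 = 8)
B(m, x) = -5 (B(m, x) = -4 - 1 = -5)
U(y) = -1 + y/5 (U(y) = -(5 - y)/5 = -1 + y/5)
T(Q) = -9 + 3*Q² (T(Q) = -9 + 3*(Q*Q) = -9 + 3*Q²)
g(j) = 2*j*(-2 + j) (g(j) = (j + j)*(j + (-1 + (⅕)*(-5))) = (2*j)*(j + (-1 - 1)) = (2*j)*(j - 2) = (2*j)*(-2 + j) = 2*j*(-2 + j))
T(0)*4 + g(2) = (-9 + 3*0²)*4 + 2*2*(-2 + 2) = (-9 + 3*0)*4 + 2*2*0 = (-9 + 0)*4 + 0 = -9*4 + 0 = -36 + 0 = -36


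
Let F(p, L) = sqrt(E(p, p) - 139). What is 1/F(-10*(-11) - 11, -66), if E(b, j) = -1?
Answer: -I*sqrt(35)/70 ≈ -0.084515*I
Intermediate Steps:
F(p, L) = 2*I*sqrt(35) (F(p, L) = sqrt(-1 - 139) = sqrt(-140) = 2*I*sqrt(35))
1/F(-10*(-11) - 11, -66) = 1/(2*I*sqrt(35)) = -I*sqrt(35)/70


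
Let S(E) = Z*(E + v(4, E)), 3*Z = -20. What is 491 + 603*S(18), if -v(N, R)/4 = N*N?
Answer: 185411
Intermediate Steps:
Z = -20/3 (Z = (⅓)*(-20) = -20/3 ≈ -6.6667)
v(N, R) = -4*N² (v(N, R) = -4*N*N = -4*N²)
S(E) = 1280/3 - 20*E/3 (S(E) = -20*(E - 4*4²)/3 = -20*(E - 4*16)/3 = -20*(E - 64)/3 = -20*(-64 + E)/3 = 1280/3 - 20*E/3)
491 + 603*S(18) = 491 + 603*(1280/3 - 20/3*18) = 491 + 603*(1280/3 - 120) = 491 + 603*(920/3) = 491 + 184920 = 185411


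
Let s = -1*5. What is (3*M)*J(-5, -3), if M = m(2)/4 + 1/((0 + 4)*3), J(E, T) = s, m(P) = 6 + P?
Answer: -125/4 ≈ -31.250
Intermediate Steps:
s = -5
J(E, T) = -5
M = 25/12 (M = (6 + 2)/4 + 1/((0 + 4)*3) = 8*(¼) + (⅓)/4 = 2 + (¼)*(⅓) = 2 + 1/12 = 25/12 ≈ 2.0833)
(3*M)*J(-5, -3) = (3*(25/12))*(-5) = (25/4)*(-5) = -125/4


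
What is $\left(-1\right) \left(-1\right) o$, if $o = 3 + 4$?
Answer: $7$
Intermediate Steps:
$o = 7$
$\left(-1\right) \left(-1\right) o = \left(-1\right) \left(-1\right) 7 = 1 \cdot 7 = 7$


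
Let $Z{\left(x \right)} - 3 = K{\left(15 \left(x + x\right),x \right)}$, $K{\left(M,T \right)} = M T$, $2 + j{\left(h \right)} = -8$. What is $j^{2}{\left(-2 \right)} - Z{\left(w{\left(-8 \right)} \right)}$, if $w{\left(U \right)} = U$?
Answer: $-1823$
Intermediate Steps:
$j{\left(h \right)} = -10$ ($j{\left(h \right)} = -2 - 8 = -10$)
$Z{\left(x \right)} = 3 + 30 x^{2}$ ($Z{\left(x \right)} = 3 + 15 \left(x + x\right) x = 3 + 15 \cdot 2 x x = 3 + 30 x x = 3 + 30 x^{2}$)
$j^{2}{\left(-2 \right)} - Z{\left(w{\left(-8 \right)} \right)} = \left(-10\right)^{2} - \left(3 + 30 \left(-8\right)^{2}\right) = 100 - \left(3 + 30 \cdot 64\right) = 100 - \left(3 + 1920\right) = 100 - 1923 = -1823$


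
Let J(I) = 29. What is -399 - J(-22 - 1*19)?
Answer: -428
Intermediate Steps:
-399 - J(-22 - 1*19) = -399 - 1*29 = -399 - 29 = -428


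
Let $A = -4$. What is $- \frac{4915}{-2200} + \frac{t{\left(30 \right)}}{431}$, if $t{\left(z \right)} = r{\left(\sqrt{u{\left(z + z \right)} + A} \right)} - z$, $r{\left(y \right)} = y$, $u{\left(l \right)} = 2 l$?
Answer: $\frac{410473}{189640} + \frac{2 \sqrt{29}}{431} \approx 2.1895$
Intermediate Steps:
$t{\left(z \right)} = \sqrt{-4 + 4 z} - z$ ($t{\left(z \right)} = \sqrt{2 \left(z + z\right) - 4} - z = \sqrt{2 \cdot 2 z - 4} - z = \sqrt{4 z - 4} - z = \sqrt{-4 + 4 z} - z$)
$- \frac{4915}{-2200} + \frac{t{\left(30 \right)}}{431} = - \frac{4915}{-2200} + \frac{\left(-1\right) 30 + 2 \sqrt{-1 + 30}}{431} = \left(-4915\right) \left(- \frac{1}{2200}\right) + \left(-30 + 2 \sqrt{29}\right) \frac{1}{431} = \frac{983}{440} - \left(\frac{30}{431} - \frac{2 \sqrt{29}}{431}\right) = \frac{410473}{189640} + \frac{2 \sqrt{29}}{431}$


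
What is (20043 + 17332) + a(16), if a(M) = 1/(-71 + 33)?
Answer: 1420249/38 ≈ 37375.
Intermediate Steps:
a(M) = -1/38 (a(M) = 1/(-38) = -1/38)
(20043 + 17332) + a(16) = (20043 + 17332) - 1/38 = 37375 - 1/38 = 1420249/38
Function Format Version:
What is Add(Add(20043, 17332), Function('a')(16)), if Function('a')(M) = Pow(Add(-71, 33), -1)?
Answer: Rational(1420249, 38) ≈ 37375.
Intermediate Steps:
Function('a')(M) = Rational(-1, 38) (Function('a')(M) = Pow(-38, -1) = Rational(-1, 38))
Add(Add(20043, 17332), Function('a')(16)) = Add(Add(20043, 17332), Rational(-1, 38)) = Add(37375, Rational(-1, 38)) = Rational(1420249, 38)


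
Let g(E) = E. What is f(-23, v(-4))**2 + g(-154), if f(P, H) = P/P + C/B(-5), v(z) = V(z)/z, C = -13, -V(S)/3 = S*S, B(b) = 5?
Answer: -3786/25 ≈ -151.44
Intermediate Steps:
V(S) = -3*S**2 (V(S) = -3*S*S = -3*S**2)
v(z) = -3*z (v(z) = (-3*z**2)/z = -3*z)
f(P, H) = -8/5 (f(P, H) = P/P - 13/5 = 1 - 13*1/5 = 1 - 13/5 = -8/5)
f(-23, v(-4))**2 + g(-154) = (-8/5)**2 - 154 = 64/25 - 154 = -3786/25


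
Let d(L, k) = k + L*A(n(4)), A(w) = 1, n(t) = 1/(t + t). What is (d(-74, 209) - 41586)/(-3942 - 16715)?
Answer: 41451/20657 ≈ 2.0066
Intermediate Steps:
n(t) = 1/(2*t)
d(L, k) = L + k (d(L, k) = k + L*1 = k + L = L + k)
(d(-74, 209) - 41586)/(-3942 - 16715) = ((-74 + 209) - 41586)/(-3942 - 16715) = (135 - 41586)/(-20657) = -41451*(-1/20657) = 41451/20657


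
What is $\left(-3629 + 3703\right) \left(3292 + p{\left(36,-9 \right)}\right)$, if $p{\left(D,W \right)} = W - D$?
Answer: $240278$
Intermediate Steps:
$\left(-3629 + 3703\right) \left(3292 + p{\left(36,-9 \right)}\right) = \left(-3629 + 3703\right) \left(3292 - 45\right) = 74 \left(3292 - 45\right) = 74 \cdot 3247 = 240278$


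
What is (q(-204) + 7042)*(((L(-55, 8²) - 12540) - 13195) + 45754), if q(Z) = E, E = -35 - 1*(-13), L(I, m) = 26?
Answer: 140715900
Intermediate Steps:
E = -22 (E = -35 + 13 = -22)
q(Z) = -22
(q(-204) + 7042)*(((L(-55, 8²) - 12540) - 13195) + 45754) = (-22 + 7042)*(((26 - 12540) - 13195) + 45754) = 7020*((-12514 - 13195) + 45754) = 7020*(-25709 + 45754) = 7020*20045 = 140715900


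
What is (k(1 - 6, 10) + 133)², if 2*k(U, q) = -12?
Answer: 16129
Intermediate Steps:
k(U, q) = -6 (k(U, q) = (½)*(-12) = -6)
(k(1 - 6, 10) + 133)² = (-6 + 133)² = 127² = 16129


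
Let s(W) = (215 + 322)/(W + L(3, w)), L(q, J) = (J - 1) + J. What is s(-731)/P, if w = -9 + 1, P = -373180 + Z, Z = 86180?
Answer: 537/214676000 ≈ 2.5014e-6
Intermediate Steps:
P = -287000 (P = -373180 + 86180 = -287000)
w = -8
L(q, J) = -1 + 2*J (L(q, J) = (-1 + J) + J = -1 + 2*J)
s(W) = 537/(-17 + W) (s(W) = (215 + 322)/(W + (-1 + 2*(-8))) = 537/(W + (-1 - 16)) = 537/(W - 17) = 537/(-17 + W))
s(-731)/P = (537/(-17 - 731))/(-287000) = (537/(-748))*(-1/287000) = (537*(-1/748))*(-1/287000) = -537/748*(-1/287000) = 537/214676000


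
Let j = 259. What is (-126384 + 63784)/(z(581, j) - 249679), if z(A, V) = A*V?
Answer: 313/496 ≈ 0.63105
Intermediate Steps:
(-126384 + 63784)/(z(581, j) - 249679) = (-126384 + 63784)/(581*259 - 249679) = -62600/(150479 - 249679) = -62600/(-99200) = -62600*(-1/99200) = 313/496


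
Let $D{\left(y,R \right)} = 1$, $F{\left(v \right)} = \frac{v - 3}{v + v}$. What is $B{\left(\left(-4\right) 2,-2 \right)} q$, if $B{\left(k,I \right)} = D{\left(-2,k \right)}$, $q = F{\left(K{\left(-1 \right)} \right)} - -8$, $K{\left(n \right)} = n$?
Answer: $10$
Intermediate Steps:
$F{\left(v \right)} = \frac{-3 + v}{2 v}$
$q = 10$ ($q = \frac{-3 - 1}{2 \left(-1\right)} - -8 = \frac{1}{2} \left(-1\right) \left(-4\right) + 8 = 2 + 8 = 10$)
$B{\left(k,I \right)} = 1$
$B{\left(\left(-4\right) 2,-2 \right)} q = 1 \cdot 10 = 10$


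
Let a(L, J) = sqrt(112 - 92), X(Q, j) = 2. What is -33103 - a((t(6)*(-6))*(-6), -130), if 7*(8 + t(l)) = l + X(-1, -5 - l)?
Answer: -33103 - 2*sqrt(5) ≈ -33108.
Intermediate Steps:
t(l) = -54/7 + l/7 (t(l) = -8 + (l + 2)/7 = -8 + (2 + l)/7 = -8 + (2/7 + l/7) = -54/7 + l/7)
a(L, J) = 2*sqrt(5) (a(L, J) = sqrt(20) = 2*sqrt(5))
-33103 - a((t(6)*(-6))*(-6), -130) = -33103 - 2*sqrt(5)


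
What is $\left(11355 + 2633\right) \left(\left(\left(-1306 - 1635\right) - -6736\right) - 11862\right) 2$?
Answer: $-225682392$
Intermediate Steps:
$\left(11355 + 2633\right) \left(\left(\left(-1306 - 1635\right) - -6736\right) - 11862\right) 2 = 13988 \left(\left(-2941 + 6736\right) - 11862\right) 2 = 13988 \left(3795 - 11862\right) 2 = 13988 \left(-8067\right) 2 = \left(-112841196\right) 2 = -225682392$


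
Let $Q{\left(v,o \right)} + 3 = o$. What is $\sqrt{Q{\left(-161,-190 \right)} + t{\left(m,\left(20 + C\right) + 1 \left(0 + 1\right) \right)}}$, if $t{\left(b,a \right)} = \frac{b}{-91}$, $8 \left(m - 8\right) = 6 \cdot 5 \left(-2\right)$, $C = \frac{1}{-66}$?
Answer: $\frac{3 i \sqrt{710346}}{182} \approx 13.893 i$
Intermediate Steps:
$C = - \frac{1}{66} \approx -0.015152$
$Q{\left(v,o \right)} = -3 + o$
$m = \frac{1}{2}$ ($m = 8 + \frac{6 \cdot 5 \left(-2\right)}{8} = 8 + \frac{30 \left(-2\right)}{8} = 8 + \frac{1}{8} \left(-60\right) = 8 - \frac{15}{2} = \frac{1}{2} \approx 0.5$)
$t{\left(b,a \right)} = - \frac{b}{91}$ ($t{\left(b,a \right)} = b \left(- \frac{1}{91}\right) = - \frac{b}{91}$)
$\sqrt{Q{\left(-161,-190 \right)} + t{\left(m,\left(20 + C\right) + 1 \left(0 + 1\right) \right)}} = \sqrt{\left(-3 - 190\right) - \frac{1}{182}} = \sqrt{-193 - \frac{1}{182}} = \sqrt{- \frac{35127}{182}} = \frac{3 i \sqrt{710346}}{182}$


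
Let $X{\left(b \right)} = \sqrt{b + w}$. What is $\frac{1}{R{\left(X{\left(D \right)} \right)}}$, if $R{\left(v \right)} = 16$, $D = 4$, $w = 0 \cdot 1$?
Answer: $\frac{1}{16} \approx 0.0625$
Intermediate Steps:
$w = 0$
$X{\left(b \right)} = \sqrt{b}$ ($X{\left(b \right)} = \sqrt{b + 0} = \sqrt{b}$)
$\frac{1}{R{\left(X{\left(D \right)} \right)}} = \frac{1}{16}$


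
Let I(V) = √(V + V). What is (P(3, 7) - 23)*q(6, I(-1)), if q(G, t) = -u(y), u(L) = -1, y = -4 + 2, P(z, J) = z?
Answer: -20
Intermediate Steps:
y = -2
I(V) = √2*√V (I(V) = √(2*V) = √2*√V)
q(G, t) = 1 (q(G, t) = -1*(-1) = 1)
(P(3, 7) - 23)*q(6, I(-1)) = (3 - 23)*1 = -20*1 = -20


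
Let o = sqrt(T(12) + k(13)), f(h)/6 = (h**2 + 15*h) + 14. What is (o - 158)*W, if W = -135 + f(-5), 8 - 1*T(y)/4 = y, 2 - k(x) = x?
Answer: 55458 - 1053*I*sqrt(3) ≈ 55458.0 - 1823.8*I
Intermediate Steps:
k(x) = 2 - x
T(y) = 32 - 4*y
f(h) = 84 + 6*h**2 + 90*h (f(h) = 6*((h**2 + 15*h) + 14) = 6*(14 + h**2 + 15*h) = 84 + 6*h**2 + 90*h)
W = -351 (W = -135 + (84 + 6*(-5)**2 + 90*(-5)) = -135 + (84 + 6*25 - 450) = -135 + (84 + 150 - 450) = -135 - 216 = -351)
o = 3*I*sqrt(3) (o = sqrt((32 - 4*12) + (2 - 1*13)) = sqrt((32 - 48) + (2 - 13)) = sqrt(-16 - 11) = sqrt(-27) = 3*I*sqrt(3) ≈ 5.1962*I)
(o - 158)*W = (3*I*sqrt(3) - 158)*(-351) = (-158 + 3*I*sqrt(3))*(-351) = 55458 - 1053*I*sqrt(3)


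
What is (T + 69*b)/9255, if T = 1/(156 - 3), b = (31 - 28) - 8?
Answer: -52784/1416015 ≈ -0.037276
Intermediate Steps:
b = -5 (b = 3 - 8 = -5)
T = 1/153 ≈ 0.0065359
(T + 69*b)/9255 = (1/153 + 69*(-5))/9255 = (1/153 - 345)*(1/9255) = -52784/153*1/9255 = -52784/1416015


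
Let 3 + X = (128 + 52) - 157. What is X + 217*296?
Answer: 64252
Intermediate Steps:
X = 20 (X = -3 + ((128 + 52) - 157) = -3 + (180 - 157) = -3 + 23 = 20)
X + 217*296 = 20 + 217*296 = 20 + 64232 = 64252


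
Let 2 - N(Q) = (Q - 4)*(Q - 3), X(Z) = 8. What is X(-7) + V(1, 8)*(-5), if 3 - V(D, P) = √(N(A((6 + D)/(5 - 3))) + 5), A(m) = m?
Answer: -7 + 5*√29/2 ≈ 6.4629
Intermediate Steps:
N(Q) = 2 - (-4 + Q)*(-3 + Q) (N(Q) = 2 - (Q - 4)*(Q - 3) = 2 - (-4 + Q)*(-3 + Q))
V(D, P) = 3 - √(16 - (3 + D/2)² + 7*D/2) (V(D, P) = 3 - √((-10 - ((6 + D)/(5 - 3))² + 7*((6 + D)/(5 - 3))) + 5) = 3 - √((-10 - ((6 + D)/2)² + 7*((6 + D)/2)) + 5) = 3 - √((-10 - ((6 + D)*(½))² + 7*((6 + D)*(½))) + 5) = 3 - √((-10 - (3 + D/2)² + 7*(3 + D/2)) + 5) = 3 - √((-10 - (3 + D/2)² + (21 + 7*D/2)) + 5) = 3 - √((11 - (3 + D/2)² + 7*D/2) + 5) = 3 - √(16 - (3 + D/2)² + 7*D/2))
X(-7) + V(1, 8)*(-5) = 8 + (3 - √(28 - 1*1² + 2*1)/2)*(-5) = 8 + (3 - √(28 - 1*1 + 2)/2)*(-5) = 8 + (3 - √(28 - 1 + 2)/2)*(-5) = 8 + (3 - √29/2)*(-5) = 8 + (-15 + 5*√29/2) = -7 + 5*√29/2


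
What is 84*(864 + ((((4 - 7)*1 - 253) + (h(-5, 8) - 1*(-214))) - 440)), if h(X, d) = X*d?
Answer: 28728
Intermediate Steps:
84*(864 + ((((4 - 7)*1 - 253) + (h(-5, 8) - 1*(-214))) - 440)) = 84*(864 + ((((4 - 7)*1 - 253) + (-5*8 - 1*(-214))) - 440)) = 84*(864 + (((-3*1 - 253) + (-40 + 214)) - 440)) = 84*(864 + (((-3 - 253) + 174) - 440)) = 84*(864 + ((-256 + 174) - 440)) = 84*(864 + (-82 - 440)) = 84*(864 - 522) = 84*342 = 28728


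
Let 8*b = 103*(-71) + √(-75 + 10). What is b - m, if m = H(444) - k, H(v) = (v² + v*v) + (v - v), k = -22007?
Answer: -3337545/8 + I*√65/8 ≈ -4.1719e+5 + 1.0078*I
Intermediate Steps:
H(v) = 2*v² (H(v) = (v² + v²) + 0 = 2*v² + 0 = 2*v²)
b = -7313/8 + I*√65/8 (b = (103*(-71) + √(-75 + 10))/8 = (-7313 + √(-65))/8 = (-7313 + I*√65)/8 = -7313/8 + I*√65/8 ≈ -914.13 + 1.0078*I)
m = 416279 (m = 2*444² - 1*(-22007) = 2*197136 + 22007 = 394272 + 22007 = 416279)
b - m = (-7313/8 + I*√65/8) - 1*416279 = (-7313/8 + I*√65/8) - 416279 = -3337545/8 + I*√65/8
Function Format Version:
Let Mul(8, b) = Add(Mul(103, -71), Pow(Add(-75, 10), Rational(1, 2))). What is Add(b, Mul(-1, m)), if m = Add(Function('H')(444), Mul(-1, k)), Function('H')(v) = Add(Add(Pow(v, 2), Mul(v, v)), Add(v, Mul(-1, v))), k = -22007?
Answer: Add(Rational(-3337545, 8), Mul(Rational(1, 8), I, Pow(65, Rational(1, 2)))) ≈ Add(-4.1719e+5, Mul(1.0078, I))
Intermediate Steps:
Function('H')(v) = Mul(2, Pow(v, 2)) (Function('H')(v) = Add(Add(Pow(v, 2), Pow(v, 2)), 0) = Add(Mul(2, Pow(v, 2)), 0) = Mul(2, Pow(v, 2)))
b = Add(Rational(-7313, 8), Mul(Rational(1, 8), I, Pow(65, Rational(1, 2)))) (b = Mul(Rational(1, 8), Add(Mul(103, -71), Pow(Add(-75, 10), Rational(1, 2)))) = Mul(Rational(1, 8), Add(-7313, Pow(-65, Rational(1, 2)))) = Mul(Rational(1, 8), Add(-7313, Mul(I, Pow(65, Rational(1, 2))))) = Add(Rational(-7313, 8), Mul(Rational(1, 8), I, Pow(65, Rational(1, 2)))) ≈ Add(-914.13, Mul(1.0078, I)))
m = 416279 (m = Add(Mul(2, Pow(444, 2)), Mul(-1, -22007)) = Add(Mul(2, 197136), 22007) = Add(394272, 22007) = 416279)
Add(b, Mul(-1, m)) = Add(Add(Rational(-7313, 8), Mul(Rational(1, 8), I, Pow(65, Rational(1, 2)))), Mul(-1, 416279)) = Add(Add(Rational(-7313, 8), Mul(Rational(1, 8), I, Pow(65, Rational(1, 2)))), -416279) = Add(Rational(-3337545, 8), Mul(Rational(1, 8), I, Pow(65, Rational(1, 2))))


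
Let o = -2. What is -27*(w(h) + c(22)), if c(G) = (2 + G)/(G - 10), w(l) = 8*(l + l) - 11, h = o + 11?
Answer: -3645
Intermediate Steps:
h = 9 (h = -2 + 11 = 9)
w(l) = -11 + 16*l (w(l) = 8*(2*l) - 11 = 16*l - 11 = -11 + 16*l)
c(G) = (2 + G)/(-10 + G)
-27*(w(h) + c(22)) = -27*((-11 + 16*9) + (2 + 22)/(-10 + 22)) = -27*((-11 + 144) + 24/12) = -27*(133 + (1/12)*24) = -27*(133 + 2) = -27*135 = -3645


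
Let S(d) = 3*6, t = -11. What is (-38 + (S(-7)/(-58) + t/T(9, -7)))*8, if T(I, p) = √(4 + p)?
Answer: -8888/29 + 88*I*√3/3 ≈ -306.48 + 50.807*I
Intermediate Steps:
S(d) = 18
(-38 + (S(-7)/(-58) + t/T(9, -7)))*8 = (-38 + (18/(-58) - 11/√(4 - 7)))*8 = (-38 + (18*(-1/58) - 11*(-I*√3/3)))*8 = (-38 + (-9/29 - 11*(-I*√3/3)))*8 = (-38 + (-9/29 - (-11)*I*√3/3))*8 = (-38 + (-9/29 + 11*I*√3/3))*8 = (-1111/29 + 11*I*√3/3)*8 = -8888/29 + 88*I*√3/3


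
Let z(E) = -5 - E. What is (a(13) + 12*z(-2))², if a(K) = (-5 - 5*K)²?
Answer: 23658496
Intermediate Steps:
(a(13) + 12*z(-2))² = (25*(1 + 13)² + 12*(-5 - 1*(-2)))² = (25*14² + 12*(-5 + 2))² = (25*196 + 12*(-3))² = (4900 - 36)² = 4864² = 23658496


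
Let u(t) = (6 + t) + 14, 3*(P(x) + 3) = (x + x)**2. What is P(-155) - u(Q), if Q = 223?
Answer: 95362/3 ≈ 31787.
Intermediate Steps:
P(x) = -3 + 4*x**2/3 (P(x) = -3 + (x + x)**2/3 = -3 + (2*x)**2/3 = -3 + (4*x**2)/3 = -3 + 4*x**2/3)
u(t) = 20 + t
P(-155) - u(Q) = (-3 + (4/3)*(-155)**2) - (20 + 223) = (-3 + (4/3)*24025) - 1*243 = (-3 + 96100/3) - 243 = 96091/3 - 243 = 95362/3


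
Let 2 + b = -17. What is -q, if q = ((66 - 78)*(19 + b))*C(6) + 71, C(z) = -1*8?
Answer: -71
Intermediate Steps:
b = -19 (b = -2 - 17 = -19)
C(z) = -8
q = 71 (q = ((66 - 78)*(19 - 19))*(-8) + 71 = -12*0*(-8) + 71 = 0*(-8) + 71 = 0 + 71 = 71)
-q = -1*71 = -71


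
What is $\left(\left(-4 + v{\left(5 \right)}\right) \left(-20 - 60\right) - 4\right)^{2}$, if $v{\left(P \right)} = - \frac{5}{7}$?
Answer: $\frac{6822544}{49} \approx 1.3924 \cdot 10^{5}$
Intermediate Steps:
$v{\left(P \right)} = - \frac{5}{7}$ ($v{\left(P \right)} = \left(-5\right) \frac{1}{7} = - \frac{5}{7}$)
$\left(\left(-4 + v{\left(5 \right)}\right) \left(-20 - 60\right) - 4\right)^{2} = \left(\left(-4 - \frac{5}{7}\right) \left(-20 - 60\right) - 4\right)^{2} = \left(\left(- \frac{33}{7}\right) \left(-80\right) - 4\right)^{2} = \left(\frac{2640}{7} - 4\right)^{2} = \left(\frac{2612}{7}\right)^{2} = \frac{6822544}{49}$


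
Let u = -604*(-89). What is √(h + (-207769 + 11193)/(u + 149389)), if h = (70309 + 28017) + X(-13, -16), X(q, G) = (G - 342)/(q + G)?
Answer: 2*√1014544041123045/203145 ≈ 313.59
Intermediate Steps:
X(q, G) = (-342 + G)/(G + q)
u = 53756
h = 2851812/29 (h = (70309 + 28017) + (-342 - 16)/(-16 - 13) = 98326 - 358/(-29) = 98326 - 1/29*(-358) = 98326 + 358/29 = 2851812/29 ≈ 98338.)
√(h + (-207769 + 11193)/(u + 149389)) = √(2851812/29 + (-207769 + 11193)/(53756 + 149389)) = √(2851812/29 - 196576/203145) = √(19976746484/203145) = 2*√1014544041123045/203145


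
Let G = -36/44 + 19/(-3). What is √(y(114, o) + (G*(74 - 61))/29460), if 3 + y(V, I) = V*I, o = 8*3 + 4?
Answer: √20930758274690/81015 ≈ 56.471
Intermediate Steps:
G = -236/33 (G = -36*1/44 + 19*(-⅓) = -9/11 - 19/3 = -236/33 ≈ -7.1515)
o = 28 (o = 24 + 4 = 28)
y(V, I) = -3 + I*V (y(V, I) = -3 + V*I = -3 + I*V)
√(y(114, o) + (G*(74 - 61))/29460) = √((-3 + 28*114) - 236*(74 - 61)/33/29460) = √((-3 + 3192) - 236/33*13*(1/29460)) = √(3189 - 3068/33*1/29460) = √(3189 - 767/243045) = √(775069738/243045) = √20930758274690/81015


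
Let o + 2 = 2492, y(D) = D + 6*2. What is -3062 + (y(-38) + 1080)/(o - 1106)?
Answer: -2118377/692 ≈ -3061.2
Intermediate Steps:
y(D) = 12 + D (y(D) = D + 12 = 12 + D)
o = 2490 (o = -2 + 2492 = 2490)
-3062 + (y(-38) + 1080)/(o - 1106) = -3062 + ((12 - 38) + 1080)/(2490 - 1106) = -3062 + (-26 + 1080)/1384 = -3062 + 1054*(1/1384) = -3062 + 527/692 = -2118377/692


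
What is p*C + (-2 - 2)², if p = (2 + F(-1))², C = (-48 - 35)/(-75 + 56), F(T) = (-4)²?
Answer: 27196/19 ≈ 1431.4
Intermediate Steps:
F(T) = 16
C = 83/19 (C = -83/(-19) = -83*(-1/19) = 83/19 ≈ 4.3684)
p = 324 (p = (2 + 16)² = 18² = 324)
p*C + (-2 - 2)² = 324*(83/19) + (-2 - 2)² = 26892/19 + (-4)² = 26892/19 + 16 = 27196/19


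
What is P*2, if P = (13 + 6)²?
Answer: 722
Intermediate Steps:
P = 361 (P = 19² = 361)
P*2 = 361*2 = 722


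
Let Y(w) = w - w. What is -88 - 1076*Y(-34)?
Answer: -88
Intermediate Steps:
Y(w) = 0
-88 - 1076*Y(-34) = -88 - 1076*0 = -88 + 0 = -88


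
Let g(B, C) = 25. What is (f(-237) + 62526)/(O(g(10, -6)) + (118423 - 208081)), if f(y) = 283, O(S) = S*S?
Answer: -62809/89033 ≈ -0.70546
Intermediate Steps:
O(S) = S²
(f(-237) + 62526)/(O(g(10, -6)) + (118423 - 208081)) = (283 + 62526)/(25² + (118423 - 208081)) = 62809/(625 - 89658) = 62809/(-89033) = 62809*(-1/89033) = -62809/89033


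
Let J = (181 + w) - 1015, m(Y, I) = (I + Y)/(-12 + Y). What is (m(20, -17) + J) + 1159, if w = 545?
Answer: 6963/8 ≈ 870.38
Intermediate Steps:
m(Y, I) = (I + Y)/(-12 + Y)
J = -289 (J = (181 + 545) - 1015 = 726 - 1015 = -289)
(m(20, -17) + J) + 1159 = ((-17 + 20)/(-12 + 20) - 289) + 1159 = (3/8 - 289) + 1159 = -2309/8 + 1159 = 6963/8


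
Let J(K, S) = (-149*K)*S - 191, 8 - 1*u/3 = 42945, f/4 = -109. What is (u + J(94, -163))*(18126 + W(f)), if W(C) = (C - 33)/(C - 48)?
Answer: 429495618162/11 ≈ 3.9045e+10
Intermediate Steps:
f = -436 (f = 4*(-109) = -436)
u = -128811 (u = 24 - 3*42945 = 24 - 128835 = -128811)
J(K, S) = -191 - 149*K*S (J(K, S) = -149*K*S - 191 = -191 - 149*K*S)
W(C) = (-33 + C)/(-48 + C)
(u + J(94, -163))*(18126 + W(f)) = (-128811 + (-191 - 149*94*(-163)))*(18126 + (-33 - 436)/(-48 - 436)) = (-128811 + (-191 + 2282978))*(18126 - 469/(-484)) = (-128811 + 2282787)*(18126 - 1/484*(-469)) = 2153976*(18126 + 469/484) = 2153976*(8773453/484) = 429495618162/11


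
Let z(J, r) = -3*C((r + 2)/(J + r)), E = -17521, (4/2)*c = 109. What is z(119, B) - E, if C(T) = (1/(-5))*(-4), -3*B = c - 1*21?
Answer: 87593/5 ≈ 17519.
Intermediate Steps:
c = 109/2 (c = (½)*109 = 109/2 ≈ 54.500)
B = -67/6 (B = -(109/2 - 1*21)/3 = -(109/2 - 21)/3 = -⅓*67/2 = -67/6 ≈ -11.167)
C(T) = ⅘ (C(T) = (1*(-⅕))*(-4) = -⅕*(-4) = ⅘)
z(J, r) = -12/5 (z(J, r) = -3*⅘ = -12/5)
z(119, B) - E = -12/5 - 1*(-17521) = -12/5 + 17521 = 87593/5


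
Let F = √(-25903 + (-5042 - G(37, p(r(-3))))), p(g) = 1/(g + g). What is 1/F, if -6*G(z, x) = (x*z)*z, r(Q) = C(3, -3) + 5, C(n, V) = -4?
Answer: -2*I*√1109913/369971 ≈ -0.0056952*I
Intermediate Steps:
r(Q) = 1 (r(Q) = -4 + 5 = 1)
p(g) = 1/(2*g)
G(z, x) = -x*z²/6 (G(z, x) = -x*z*z/6 = -x*z²/6)
F = I*√1109913/6 (F = √(-25903 + (-5042 - (-1)*(½)/1*37²/6)) = √(-25903 + (-5042 - (-1)*(½)*1*1369/6)) = √(-25903 + (-5042 - (-1)*1369/(6*2))) = √(-25903 + (-5042 - 1*(-1369/12))) = √(-25903 + (-5042 + 1369/12)) = √(-25903 - 59135/12) = √(-369971/12) = I*√1109913/6 ≈ 175.59*I)
1/F = 1/(I*√1109913/6) = -2*I*√1109913/369971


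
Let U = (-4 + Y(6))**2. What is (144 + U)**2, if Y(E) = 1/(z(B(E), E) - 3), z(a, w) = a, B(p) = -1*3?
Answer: 33744481/1296 ≈ 26037.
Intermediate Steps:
B(p) = -3
Y(E) = -1/6 (Y(E) = 1/(-3 - 3) = 1/(-6) = -1/6)
U = 625/36 (U = (-4 - 1/6)**2 = (-25/6)**2 = 625/36 ≈ 17.361)
(144 + U)**2 = (144 + 625/36)**2 = (5809/36)**2 = 33744481/1296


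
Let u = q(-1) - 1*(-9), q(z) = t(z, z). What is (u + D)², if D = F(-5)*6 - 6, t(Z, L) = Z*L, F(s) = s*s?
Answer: 23716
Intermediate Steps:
F(s) = s²
t(Z, L) = L*Z
q(z) = z² (q(z) = z*z = z²)
D = 144 (D = (-5)²*6 - 6 = 25*6 - 6 = 150 - 6 = 144)
u = 10 (u = (-1)² - 1*(-9) = 1 + 9 = 10)
(u + D)² = (10 + 144)² = 154² = 23716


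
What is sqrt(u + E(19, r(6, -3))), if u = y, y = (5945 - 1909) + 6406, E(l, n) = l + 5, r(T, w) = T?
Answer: sqrt(10466) ≈ 102.30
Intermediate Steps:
E(l, n) = 5 + l
y = 10442 (y = 4036 + 6406 = 10442)
u = 10442
sqrt(u + E(19, r(6, -3))) = sqrt(10442 + (5 + 19)) = sqrt(10442 + 24) = sqrt(10466)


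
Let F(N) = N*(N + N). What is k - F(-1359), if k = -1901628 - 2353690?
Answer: -7949080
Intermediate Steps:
F(N) = 2*N² (F(N) = N*(2*N) = 2*N²)
k = -4255318
k - F(-1359) = -4255318 - 2*(-1359)² = -4255318 - 2*1846881 = -4255318 - 1*3693762 = -4255318 - 3693762 = -7949080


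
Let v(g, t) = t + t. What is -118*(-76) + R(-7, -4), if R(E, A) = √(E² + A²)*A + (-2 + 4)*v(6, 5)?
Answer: 8988 - 4*√65 ≈ 8955.8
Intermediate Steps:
v(g, t) = 2*t
R(E, A) = 20 + A*√(A² + E²) (R(E, A) = √(E² + A²)*A + (-2 + 4)*(2*5) = √(A² + E²)*A + 2*10 = A*√(A² + E²) + 20 = 20 + A*√(A² + E²))
-118*(-76) + R(-7, -4) = -118*(-76) + (20 - 4*√((-4)² + (-7)²)) = 8968 + (20 - 4*√(16 + 49)) = 8968 + (20 - 4*√65) = 8988 - 4*√65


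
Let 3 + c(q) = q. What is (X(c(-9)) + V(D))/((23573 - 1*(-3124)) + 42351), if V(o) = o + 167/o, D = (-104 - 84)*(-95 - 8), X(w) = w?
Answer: 17844395/63668832 ≈ 0.28027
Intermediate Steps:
c(q) = -3 + q
D = 19364 (D = -188*(-103) = 19364)
(X(c(-9)) + V(D))/((23573 - 1*(-3124)) + 42351) = ((-3 - 9) + (19364 + 167/19364))/((23573 - 1*(-3124)) + 42351) = (-12 + (19364 + 167*(1/19364)))/((23573 + 3124) + 42351) = (-12 + (19364 + 167/19364))/(26697 + 42351) = (-12 + 374964663/19364)/69048 = (374732295/19364)*(1/69048) = 17844395/63668832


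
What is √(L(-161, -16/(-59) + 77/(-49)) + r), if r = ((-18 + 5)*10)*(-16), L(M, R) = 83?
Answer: √2163 ≈ 46.508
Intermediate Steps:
r = 2080 (r = -13*10*(-16) = -130*(-16) = 2080)
√(L(-161, -16/(-59) + 77/(-49)) + r) = √(83 + 2080) = √2163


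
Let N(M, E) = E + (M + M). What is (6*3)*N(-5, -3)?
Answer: -234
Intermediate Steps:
N(M, E) = E + 2*M
(6*3)*N(-5, -3) = (6*3)*(-3 + 2*(-5)) = 18*(-3 - 10) = 18*(-13) = -234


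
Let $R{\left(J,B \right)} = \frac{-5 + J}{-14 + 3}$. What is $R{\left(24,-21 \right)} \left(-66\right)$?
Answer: $114$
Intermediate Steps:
$R{\left(J,B \right)} = \frac{5}{11} - \frac{J}{11}$ ($R{\left(J,B \right)} = \frac{-5 + J}{-11} = \left(-5 + J\right) \left(- \frac{1}{11}\right) = \frac{5}{11} - \frac{J}{11}$)
$R{\left(24,-21 \right)} \left(-66\right) = \left(\frac{5}{11} - \frac{24}{11}\right) \left(-66\right) = \left(- \frac{19}{11}\right) \left(-66\right) = 114$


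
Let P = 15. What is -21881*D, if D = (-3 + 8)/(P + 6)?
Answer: -109405/21 ≈ -5209.8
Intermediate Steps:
D = 5/21 (D = (-3 + 8)/(15 + 6) = 5/21 ≈ 0.23810)
-21881*D = -21881*5/21 = -109405/21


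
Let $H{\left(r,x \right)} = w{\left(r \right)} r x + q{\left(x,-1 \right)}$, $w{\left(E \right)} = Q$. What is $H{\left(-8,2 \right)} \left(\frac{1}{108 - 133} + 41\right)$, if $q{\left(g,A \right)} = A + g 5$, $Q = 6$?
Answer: $- \frac{89088}{25} \approx -3563.5$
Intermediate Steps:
$w{\left(E \right)} = 6$
$q{\left(g,A \right)} = A + 5 g$
$H{\left(r,x \right)} = -1 + 5 x + 6 r x$ ($H{\left(r,x \right)} = 6 r x + \left(-1 + 5 x\right) = -1 + 5 x + 6 r x$)
$H{\left(-8,2 \right)} \left(\frac{1}{108 - 133} + 41\right) = \left(-1 + 5 \cdot 2 + 6 \left(-8\right) 2\right) \left(\frac{1}{108 - 133} + 41\right) = \left(-1 + 10 - 96\right) \left(\frac{1}{-25} + 41\right) = - 87 \left(- \frac{1}{25} + 41\right) = \left(-87\right) \frac{1024}{25} = - \frac{89088}{25}$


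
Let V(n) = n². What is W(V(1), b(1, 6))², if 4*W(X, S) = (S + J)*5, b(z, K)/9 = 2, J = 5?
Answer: 13225/16 ≈ 826.56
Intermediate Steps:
b(z, K) = 18 (b(z, K) = 9*2 = 18)
W(X, S) = 25/4 + 5*S/4 (W(X, S) = ((S + 5)*5)/4 = ((5 + S)*5)/4 = (25 + 5*S)/4 = 25/4 + 5*S/4)
W(V(1), b(1, 6))² = (25/4 + (5/4)*18)² = (25/4 + 45/2)² = (115/4)² = 13225/16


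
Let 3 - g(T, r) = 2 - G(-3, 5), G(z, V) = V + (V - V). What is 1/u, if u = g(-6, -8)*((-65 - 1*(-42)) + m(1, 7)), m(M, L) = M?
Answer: -1/132 ≈ -0.0075758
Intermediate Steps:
G(z, V) = V (G(z, V) = V + 0 = V)
g(T, r) = 6 (g(T, r) = 3 - (2 - 1*5) = 3 - (2 - 5) = 3 - 1*(-3) = 3 + 3 = 6)
u = -132 (u = 6*((-65 - 1*(-42)) + 1) = 6*((-65 + 42) + 1) = 6*(-23 + 1) = 6*(-22) = -132)
1/u = 1/(-132) = -1/132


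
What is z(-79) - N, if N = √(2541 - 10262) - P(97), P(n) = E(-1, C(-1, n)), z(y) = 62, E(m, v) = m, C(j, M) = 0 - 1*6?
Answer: 61 - I*√7721 ≈ 61.0 - 87.869*I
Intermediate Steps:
C(j, M) = -6 (C(j, M) = 0 - 6 = -6)
P(n) = -1
N = 1 + I*√7721 (N = √(2541 - 10262) - 1*(-1) = √(-7721) + 1 = I*√7721 + 1 = 1 + I*√7721 ≈ 1.0 + 87.869*I)
z(-79) - N = 62 - (1 + I*√7721) = 62 + (-1 - I*√7721) = 61 - I*√7721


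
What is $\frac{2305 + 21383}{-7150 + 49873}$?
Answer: $\frac{56}{101} \approx 0.55446$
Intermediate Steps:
$\frac{2305 + 21383}{-7150 + 49873} = \frac{23688}{42723} = 23688 \cdot \frac{1}{42723} = \frac{56}{101}$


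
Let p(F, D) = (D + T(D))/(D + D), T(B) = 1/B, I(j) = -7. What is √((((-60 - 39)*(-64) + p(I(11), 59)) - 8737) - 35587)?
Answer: 77*I*√22303/59 ≈ 194.9*I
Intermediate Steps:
T(B) = 1/B
p(F, D) = (D + 1/D)/(2*D) (p(F, D) = (D + 1/D)/(D + D) = (D + 1/D)/((2*D)) = (D + 1/D)*(1/(2*D)) = (D + 1/D)/(2*D))
√((((-60 - 39)*(-64) + p(I(11), 59)) - 8737) - 35587) = √((((-60 - 39)*(-64) + (½)*(1 + 59²)/59²) - 8737) - 35587) = √(((-99*(-64) + (½)*(1/3481)*(1 + 3481)) - 8737) - 35587) = √(((6336 + (½)*(1/3481)*3482) - 8737) - 35587) = √(((6336 + 1741/3481) - 8737) - 35587) = √((22057357/3481 - 8737) - 35587) = √(-8356140/3481 - 35587) = √(-132234487/3481) = 77*I*√22303/59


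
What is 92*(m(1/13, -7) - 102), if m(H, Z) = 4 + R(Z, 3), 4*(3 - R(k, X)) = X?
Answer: -8809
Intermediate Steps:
R(k, X) = 3 - X/4
m(H, Z) = 25/4 (m(H, Z) = 4 + (3 - ¼*3) = 4 + (3 - ¾) = 4 + 9/4 = 25/4)
92*(m(1/13, -7) - 102) = 92*(25/4 - 102) = 92*(-383/4) = -8809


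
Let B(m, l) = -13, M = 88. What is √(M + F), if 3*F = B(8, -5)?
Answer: √753/3 ≈ 9.1469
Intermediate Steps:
F = -13/3 (F = (⅓)*(-13) = -13/3 ≈ -4.3333)
√(M + F) = √(88 - 13/3) = √(251/3) = √753/3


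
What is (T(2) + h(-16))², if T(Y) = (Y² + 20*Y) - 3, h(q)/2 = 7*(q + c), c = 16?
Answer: 1681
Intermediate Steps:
h(q) = 224 + 14*q (h(q) = 2*(7*(q + 16)) = 2*(7*(16 + q)) = 2*(112 + 7*q) = 224 + 14*q)
T(Y) = -3 + Y² + 20*Y
(T(2) + h(-16))² = ((-3 + 2² + 20*2) + (224 + 14*(-16)))² = ((-3 + 4 + 40) + (224 - 224))² = (41 + 0)² = 41² = 1681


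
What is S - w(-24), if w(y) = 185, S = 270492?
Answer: 270307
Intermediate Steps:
S - w(-24) = 270492 - 1*185 = 270492 - 185 = 270307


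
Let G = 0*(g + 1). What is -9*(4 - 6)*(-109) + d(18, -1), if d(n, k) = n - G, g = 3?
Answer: -1944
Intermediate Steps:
G = 0 (G = 0*(3 + 1) = 0*4 = 0)
d(n, k) = n (d(n, k) = n - 1*0 = n + 0 = n)
-9*(4 - 6)*(-109) + d(18, -1) = -9*(4 - 6)*(-109) + 18 = -9*(-2)*(-109) + 18 = 18*(-109) + 18 = -1962 + 18 = -1944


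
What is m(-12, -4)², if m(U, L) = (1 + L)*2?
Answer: 36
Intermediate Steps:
m(U, L) = 2 + 2*L
m(-12, -4)² = (2 + 2*(-4))² = (2 - 8)² = (-6)² = 36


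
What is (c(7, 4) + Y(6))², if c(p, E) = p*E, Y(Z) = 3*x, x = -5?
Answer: 169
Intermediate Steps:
Y(Z) = -15 (Y(Z) = 3*(-5) = -15)
c(p, E) = E*p
(c(7, 4) + Y(6))² = (4*7 - 15)² = (28 - 15)² = 13² = 169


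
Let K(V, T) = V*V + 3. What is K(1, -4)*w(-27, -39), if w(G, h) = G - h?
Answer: 48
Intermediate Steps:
K(V, T) = 3 + V**2 (K(V, T) = V**2 + 3 = 3 + V**2)
K(1, -4)*w(-27, -39) = (3 + 1**2)*(-27 - 1*(-39)) = (3 + 1)*(-27 + 39) = 4*12 = 48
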